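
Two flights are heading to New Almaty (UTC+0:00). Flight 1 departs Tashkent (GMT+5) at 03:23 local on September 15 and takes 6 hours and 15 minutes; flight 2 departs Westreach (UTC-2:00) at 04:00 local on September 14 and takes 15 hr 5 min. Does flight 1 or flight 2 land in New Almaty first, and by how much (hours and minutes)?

the second, by 7 hours 33 minutes

Flight 1 in UTC: 03:23 − 5:00 = 22:23 on Sep 14.
+6 hours 15 minutes → arrive 04:38 UTC on Sep 15.
Flight 2 in UTC: 04:00 + 2:00 = 06:00 on Sep 14.
+15 hours 5 minutes → arrive 21:05 UTC on Sep 14.
Flight 2 lands earlier by 7 hours 33 minutes.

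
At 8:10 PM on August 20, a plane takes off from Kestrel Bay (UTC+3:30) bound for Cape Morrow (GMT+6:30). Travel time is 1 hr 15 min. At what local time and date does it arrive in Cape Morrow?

12:25 AM on Aug 21

Cape Morrow is 3:00 ahead of Kestrel Bay.
After 1 hour and 15 minutes it is 9:25 PM in Kestrel Bay.
Shift by the zone difference: 9:25 PM + 3:00 = 12:25 AM on Aug 21 in Cape Morrow.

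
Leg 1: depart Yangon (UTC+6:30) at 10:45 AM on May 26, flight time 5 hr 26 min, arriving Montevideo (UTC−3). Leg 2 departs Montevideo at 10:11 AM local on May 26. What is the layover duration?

3 hours 30 minutes

Convert departure to UTC: 10:45 AM − 6:30 = 4:15 AM UTC on May 26.
Add 5 hours 26 minutes flight time → 9:41 AM UTC.
Montevideo is UTC−3:00, so local arrival = 9:41 AM − 3:00 = 6:41 AM on May 26.
Layover = 10:11 AM − 6:41 AM = 3 hours 30 minutes.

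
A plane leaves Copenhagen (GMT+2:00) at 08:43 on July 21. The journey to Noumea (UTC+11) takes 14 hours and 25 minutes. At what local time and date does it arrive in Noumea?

Convert departure to UTC: 08:43 − 2:00 = 06:43 UTC on Jul 21.
Add 14 hours 25 minutes travel time → 21:08 UTC.
Noumea is UTC+11:00, so local arrival = 21:08 + 11:00 = 08:08 on Jul 22.

08:08 on July 22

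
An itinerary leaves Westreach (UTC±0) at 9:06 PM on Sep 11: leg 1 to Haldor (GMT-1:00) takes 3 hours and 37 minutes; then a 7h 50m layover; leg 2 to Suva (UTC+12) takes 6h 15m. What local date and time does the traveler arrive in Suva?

2:48 AM on Sep 13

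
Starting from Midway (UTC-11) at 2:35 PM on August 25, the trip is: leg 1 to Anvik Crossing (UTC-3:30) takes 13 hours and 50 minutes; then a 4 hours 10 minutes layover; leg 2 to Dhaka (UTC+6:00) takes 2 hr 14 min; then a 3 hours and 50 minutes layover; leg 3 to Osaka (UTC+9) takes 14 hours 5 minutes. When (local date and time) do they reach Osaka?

12:44 AM on August 28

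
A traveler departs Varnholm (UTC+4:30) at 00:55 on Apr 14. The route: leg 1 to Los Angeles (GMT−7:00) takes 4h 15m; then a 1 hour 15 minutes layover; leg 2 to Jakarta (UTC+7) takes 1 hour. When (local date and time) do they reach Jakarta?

09:55 on Apr 14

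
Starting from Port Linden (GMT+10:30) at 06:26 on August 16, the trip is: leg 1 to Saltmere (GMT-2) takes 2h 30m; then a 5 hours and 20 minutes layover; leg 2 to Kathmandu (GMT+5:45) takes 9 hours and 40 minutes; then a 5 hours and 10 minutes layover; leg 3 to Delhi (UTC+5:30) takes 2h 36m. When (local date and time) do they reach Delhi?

02:42 on August 17

Convert departure to UTC: 06:26 − 10:30 = 19:56 UTC on Aug 15.
Add 2 hours 30 minutes leg 1 → 22:26 UTC.
Add 5 hours 20 minutes layover in Saltmere → 03:46 UTC (Aug 16).
Add 9 hours and 40 minutes leg 2 → 13:26 UTC.
Add 5 hours and 10 minutes layover in Kathmandu → 18:36 UTC.
Add 2 hours and 36 minutes leg 3 → 21:12 UTC.
Delhi is UTC+5:30, so local arrival = 21:12 + 5:30 = 02:42 on Aug 17.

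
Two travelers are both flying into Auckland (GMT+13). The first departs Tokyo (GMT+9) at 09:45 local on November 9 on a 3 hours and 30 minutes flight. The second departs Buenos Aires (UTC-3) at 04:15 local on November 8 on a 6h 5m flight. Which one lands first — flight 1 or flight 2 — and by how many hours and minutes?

the second, by 14 hours 55 minutes

Flight 1 in UTC: 09:45 − 9:00 = 00:45 on Nov 9.
+3 hours 30 minutes → arrive 04:15 UTC on Nov 9.
Flight 2 in UTC: 04:15 + 3:00 = 07:15 on Nov 8.
+6 hours 5 minutes → arrive 13:20 UTC on Nov 8.
Flight 2 lands earlier by 14 hours 55 minutes.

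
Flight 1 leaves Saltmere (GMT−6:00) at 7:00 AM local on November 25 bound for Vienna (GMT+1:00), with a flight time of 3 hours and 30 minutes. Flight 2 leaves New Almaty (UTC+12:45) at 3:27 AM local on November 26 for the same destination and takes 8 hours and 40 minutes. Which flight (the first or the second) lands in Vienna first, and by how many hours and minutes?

Flight 1 in UTC: 7:00 AM + 6:00 = 1:00 PM on Nov 25.
+3 hours 30 minutes → arrive 4:30 PM UTC on Nov 25.
Flight 2 in UTC: 3:27 AM − 12:45 = 2:42 PM on Nov 25.
+8 hours and 40 minutes → arrive 11:22 PM UTC on Nov 25.
Flight 1 lands earlier by 6 hours 52 minutes.

the first, by 6 hours 52 minutes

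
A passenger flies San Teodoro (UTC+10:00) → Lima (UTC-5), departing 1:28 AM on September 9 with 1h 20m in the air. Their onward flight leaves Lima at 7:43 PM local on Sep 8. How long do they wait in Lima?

7 hours 55 minutes

Convert departure to UTC: 1:28 AM − 10:00 = 3:28 PM UTC on Sep 8.
Add 1 hour and 20 minutes flight time → 4:48 PM UTC.
Lima is UTC−5:00, so local arrival = 4:48 PM − 5:00 = 11:48 AM on Sep 8.
Layover = 7:43 PM − 11:48 AM = 7 hours 55 minutes.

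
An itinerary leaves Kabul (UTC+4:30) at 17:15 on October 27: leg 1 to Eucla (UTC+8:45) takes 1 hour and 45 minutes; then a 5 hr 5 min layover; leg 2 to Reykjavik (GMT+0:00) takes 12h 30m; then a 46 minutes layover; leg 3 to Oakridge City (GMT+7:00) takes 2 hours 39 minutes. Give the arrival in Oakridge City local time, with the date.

Convert departure to UTC: 17:15 − 4:30 = 12:45 UTC on Oct 27.
Add 1 hour 45 minutes leg 1 → 14:30 UTC.
Add 5 hours and 5 minutes layover in Eucla → 19:35 UTC.
Add 12 hours and 30 minutes leg 2 → 08:05 UTC (Oct 28).
Add 46 minutes layover in Reykjavik → 08:51 UTC.
Add 2 hours and 39 minutes leg 3 → 11:30 UTC.
Oakridge City is UTC+7:00, so local arrival = 11:30 + 7:00 = 18:30 on Oct 28.

18:30 on Oct 28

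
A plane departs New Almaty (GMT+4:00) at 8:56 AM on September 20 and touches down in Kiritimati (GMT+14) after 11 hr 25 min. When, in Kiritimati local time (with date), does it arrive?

Kiritimati is 10:00 ahead of New Almaty.
After 11 hours and 25 minutes it is 8:21 PM in New Almaty.
Shift by the zone difference: 8:21 PM + 10:00 = 6:21 AM on Sep 21 in Kiritimati.

6:21 AM on September 21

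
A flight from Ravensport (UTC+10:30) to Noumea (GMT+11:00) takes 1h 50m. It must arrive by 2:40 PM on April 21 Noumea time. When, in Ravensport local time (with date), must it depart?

Target arrival in UTC: 2:40 PM − 11:00 = 3:40 AM on Apr 21.
Subtract 1 hour and 50 minutes → departure 1:50 AM UTC on Apr 21.
Ravensport is UTC+10:30: 1:50 AM + 10:30 = 12:20 PM on Apr 21.

12:20 PM on April 21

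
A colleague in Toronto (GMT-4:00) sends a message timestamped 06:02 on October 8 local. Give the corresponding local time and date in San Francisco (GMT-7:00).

03:02 on October 8

In UTC: 06:02 + 4:00 = 10:02 on Oct 8.
San Francisco is UTC−7:00: 10:02 − 7:00 = 03:02 on Oct 8.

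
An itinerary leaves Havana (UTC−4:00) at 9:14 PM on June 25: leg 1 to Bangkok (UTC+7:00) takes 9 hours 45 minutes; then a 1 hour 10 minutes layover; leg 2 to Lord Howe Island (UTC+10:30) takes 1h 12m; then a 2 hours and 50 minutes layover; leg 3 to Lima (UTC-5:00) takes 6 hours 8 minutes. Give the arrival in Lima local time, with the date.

5:19 PM on June 26

Convert departure to UTC: 9:14 PM + 4:00 = 1:14 AM UTC on Jun 26.
Add 9 hours 45 minutes leg 1 → 10:59 AM UTC.
Add 1 hour and 10 minutes layover in Bangkok → 12:09 PM UTC.
Add 1 hour 12 minutes leg 2 → 1:21 PM UTC.
Add 2 hours 50 minutes layover in Lord Howe Island → 4:11 PM UTC.
Add 6 hours and 8 minutes leg 3 → 10:19 PM UTC.
Lima is UTC−5:00, so local arrival = 10:19 PM − 5:00 = 5:19 PM on Jun 26.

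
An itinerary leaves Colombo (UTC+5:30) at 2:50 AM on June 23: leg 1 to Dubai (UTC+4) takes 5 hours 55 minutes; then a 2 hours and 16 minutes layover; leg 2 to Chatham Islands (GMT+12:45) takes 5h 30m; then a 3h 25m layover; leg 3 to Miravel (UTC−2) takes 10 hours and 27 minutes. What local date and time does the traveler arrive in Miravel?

Convert departure to UTC: 2:50 AM − 5:30 = 9:20 PM UTC on Jun 22.
Add 5 hours 55 minutes leg 1 → 3:15 AM UTC (Jun 23).
Add 2 hours and 16 minutes layover in Dubai → 5:31 AM UTC.
Add 5 hours and 30 minutes leg 2 → 11:01 AM UTC.
Add 3 hours 25 minutes layover in Chatham Islands → 2:26 PM UTC.
Add 10 hours 27 minutes leg 3 → 12:53 AM UTC (Jun 24).
Miravel is UTC−2:00, so local arrival = 12:53 AM − 2:00 = 10:53 PM on Jun 23.

10:53 PM on Jun 23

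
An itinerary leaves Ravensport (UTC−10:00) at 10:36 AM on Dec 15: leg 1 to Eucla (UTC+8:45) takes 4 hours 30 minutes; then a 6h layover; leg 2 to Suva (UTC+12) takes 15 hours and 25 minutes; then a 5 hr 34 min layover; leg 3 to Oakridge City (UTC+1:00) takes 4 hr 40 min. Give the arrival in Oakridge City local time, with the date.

Convert departure to UTC: 10:36 AM + 10:00 = 8:36 PM UTC on Dec 15.
Add 4 hours and 30 minutes leg 1 → 1:06 AM UTC (Dec 16).
Add 6 hours layover in Eucla → 7:06 AM UTC.
Add 15 hours 25 minutes leg 2 → 10:31 PM UTC.
Add 5 hours 34 minutes layover in Suva → 4:05 AM UTC (Dec 17).
Add 4 hours and 40 minutes leg 3 → 8:45 AM UTC.
Oakridge City is UTC+1:00, so local arrival = 8:45 AM + 1:00 = 9:45 AM on Dec 17.

9:45 AM on December 17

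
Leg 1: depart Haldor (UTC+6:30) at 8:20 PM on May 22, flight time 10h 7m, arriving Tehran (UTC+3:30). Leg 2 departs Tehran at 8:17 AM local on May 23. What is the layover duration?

4 hours 50 minutes

Convert departure to UTC: 8:20 PM − 6:30 = 1:50 PM UTC on May 22.
Add 10 hours and 7 minutes flight time → 11:57 PM UTC.
Tehran is UTC+3:30, so local arrival = 11:57 PM + 3:30 = 3:27 AM on May 23.
Layover = 8:17 AM − 3:27 AM = 4 hours 50 minutes.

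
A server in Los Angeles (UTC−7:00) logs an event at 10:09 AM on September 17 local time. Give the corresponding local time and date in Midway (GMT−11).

Midway is 4:00 behind Los Angeles.
Shift by the zone difference: 10:09 AM − 4:00 = 6:09 AM on Sep 17 in Midway.

6:09 AM on September 17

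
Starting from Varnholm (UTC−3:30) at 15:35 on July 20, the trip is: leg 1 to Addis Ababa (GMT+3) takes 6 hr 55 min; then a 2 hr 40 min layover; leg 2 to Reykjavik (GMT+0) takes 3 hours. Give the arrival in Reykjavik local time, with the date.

Convert departure to UTC: 15:35 + 3:30 = 19:05 UTC on Jul 20.
Add 6 hours 55 minutes leg 1 → 02:00 UTC (Jul 21).
Add 2 hours and 40 minutes layover in Addis Ababa → 04:40 UTC.
Add 3 hours leg 2 → 07:40 UTC.
Reykjavik is UTC+0, so local arrival is the same: 07:40 on Jul 21.

07:40 on July 21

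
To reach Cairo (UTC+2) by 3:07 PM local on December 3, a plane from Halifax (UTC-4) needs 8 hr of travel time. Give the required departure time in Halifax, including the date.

Target arrival in UTC: 3:07 PM − 2:00 = 1:07 PM on Dec 3.
Subtract 8 hours → departure 5:07 AM UTC on Dec 3.
Halifax is UTC−4:00: 5:07 AM − 4:00 = 1:07 AM on Dec 3.

1:07 AM on December 3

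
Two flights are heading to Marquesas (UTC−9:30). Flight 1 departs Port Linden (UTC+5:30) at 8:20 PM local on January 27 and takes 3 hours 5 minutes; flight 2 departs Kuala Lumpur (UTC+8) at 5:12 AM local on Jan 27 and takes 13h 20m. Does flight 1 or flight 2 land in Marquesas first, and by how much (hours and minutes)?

the second, by 7 hours 23 minutes

Flight 1 in UTC: 8:20 PM − 5:30 = 2:50 PM on Jan 27.
+3 hours and 5 minutes → arrive 5:55 PM UTC on Jan 27.
Flight 2 in UTC: 5:12 AM − 8:00 = 9:12 PM on Jan 26.
+13 hours and 20 minutes → arrive 10:32 AM UTC on Jan 27.
Flight 2 lands earlier by 7 hours 23 minutes.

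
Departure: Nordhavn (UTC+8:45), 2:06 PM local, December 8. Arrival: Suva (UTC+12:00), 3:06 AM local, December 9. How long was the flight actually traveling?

Departure in UTC: 2:06 PM − 8:45 = 5:21 AM on Dec 8.
Arrival in UTC: 3:06 AM − 12:00 = 3:06 PM on Dec 8.
Elapsed = 3:06 PM − 5:21 AM = 9 hours 45 minutes.

9 hours 45 minutes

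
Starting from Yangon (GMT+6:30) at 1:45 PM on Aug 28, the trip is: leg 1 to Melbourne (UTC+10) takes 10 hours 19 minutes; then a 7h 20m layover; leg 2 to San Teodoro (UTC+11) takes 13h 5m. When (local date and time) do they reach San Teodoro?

12:59 AM on August 30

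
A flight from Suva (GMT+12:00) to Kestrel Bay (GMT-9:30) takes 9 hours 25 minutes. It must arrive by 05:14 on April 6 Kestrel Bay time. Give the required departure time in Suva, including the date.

Target arrival in UTC: 05:14 + 9:30 = 14:44 on Apr 6.
Subtract 9 hours 25 minutes → departure 05:19 UTC on Apr 6.
Suva is UTC+12:00: 05:19 + 12:00 = 17:19 on Apr 6.

17:19 on Apr 6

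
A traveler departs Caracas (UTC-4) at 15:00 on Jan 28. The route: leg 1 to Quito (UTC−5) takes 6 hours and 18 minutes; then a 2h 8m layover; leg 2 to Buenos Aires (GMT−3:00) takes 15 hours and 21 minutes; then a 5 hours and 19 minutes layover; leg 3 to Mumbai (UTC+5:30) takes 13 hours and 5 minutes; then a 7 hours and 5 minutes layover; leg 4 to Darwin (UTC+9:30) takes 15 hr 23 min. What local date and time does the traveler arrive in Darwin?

21:09 on January 31

Convert departure to UTC: 15:00 + 4:00 = 19:00 UTC on Jan 28.
Add 6 hours 18 minutes leg 1 → 01:18 UTC (Jan 29).
Add 2 hours 8 minutes layover in Quito → 03:26 UTC.
Add 15 hours 21 minutes leg 2 → 18:47 UTC.
Add 5 hours 19 minutes layover in Buenos Aires → 00:06 UTC (Jan 30).
Add 13 hours and 5 minutes leg 3 → 13:11 UTC.
Add 7 hours 5 minutes layover in Mumbai → 20:16 UTC.
Add 15 hours 23 minutes leg 4 → 11:39 UTC (Jan 31).
Darwin is UTC+9:30, so local arrival = 11:39 + 9:30 = 21:09 on Jan 31.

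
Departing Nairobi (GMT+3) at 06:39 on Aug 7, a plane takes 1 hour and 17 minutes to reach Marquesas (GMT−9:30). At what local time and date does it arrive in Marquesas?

19:26 on August 6

Convert departure to UTC: 06:39 − 3:00 = 03:39 UTC on Aug 7.
Add 1 hour and 17 minutes travel time → 04:56 UTC.
Marquesas is UTC−9:30, so local arrival = 04:56 − 9:30 = 19:26 on Aug 6.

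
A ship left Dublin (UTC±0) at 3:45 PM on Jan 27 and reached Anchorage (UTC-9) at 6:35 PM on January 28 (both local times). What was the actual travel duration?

Departure is already UTC: 3:45 PM on Jan 27.
Arrival in UTC: 6:35 PM + 9:00 = 3:35 AM on Jan 29.
Elapsed = 3:35 AM − 3:45 PM (+2 days) = 35 hours 50 minutes.

35 hours 50 minutes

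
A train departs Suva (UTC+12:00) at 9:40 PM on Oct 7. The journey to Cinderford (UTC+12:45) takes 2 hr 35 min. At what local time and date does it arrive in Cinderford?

1:00 AM on Oct 8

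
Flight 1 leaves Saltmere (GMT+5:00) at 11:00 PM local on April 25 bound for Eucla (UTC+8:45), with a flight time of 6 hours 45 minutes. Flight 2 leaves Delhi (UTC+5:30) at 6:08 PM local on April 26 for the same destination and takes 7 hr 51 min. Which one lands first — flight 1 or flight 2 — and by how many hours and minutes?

Flight 1 in UTC: 11:00 PM − 5:00 = 6:00 PM on Apr 25.
+6 hours 45 minutes → arrive 12:45 AM UTC on Apr 26.
Flight 2 in UTC: 6:08 PM − 5:30 = 12:38 PM on Apr 26.
+7 hours 51 minutes → arrive 8:29 PM UTC on Apr 26.
Flight 1 lands earlier by 19 hours 44 minutes.

the first, by 19 hours 44 minutes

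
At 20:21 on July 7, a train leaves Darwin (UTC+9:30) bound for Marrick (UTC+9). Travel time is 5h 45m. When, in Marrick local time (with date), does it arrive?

Convert departure to UTC: 20:21 − 9:30 = 10:51 UTC on Jul 7.
Add 5 hours 45 minutes travel time → 16:36 UTC.
Marrick is UTC+9:00, so local arrival = 16:36 + 9:00 = 01:36 on Jul 8.

01:36 on July 8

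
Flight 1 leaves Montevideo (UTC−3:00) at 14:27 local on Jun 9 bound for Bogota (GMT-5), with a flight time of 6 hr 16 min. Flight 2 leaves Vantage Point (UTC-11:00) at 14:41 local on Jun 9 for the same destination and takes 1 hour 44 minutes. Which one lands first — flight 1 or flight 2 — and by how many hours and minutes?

Flight 1 in UTC: 14:27 + 3:00 = 17:27 on Jun 9.
+6 hours and 16 minutes → arrive 23:43 UTC on Jun 9.
Flight 2 in UTC: 14:41 + 11:00 = 01:41 on Jun 10.
+1 hour 44 minutes → arrive 03:25 UTC on Jun 10.
Flight 1 lands earlier by 3 hours 42 minutes.

the first, by 3 hours 42 minutes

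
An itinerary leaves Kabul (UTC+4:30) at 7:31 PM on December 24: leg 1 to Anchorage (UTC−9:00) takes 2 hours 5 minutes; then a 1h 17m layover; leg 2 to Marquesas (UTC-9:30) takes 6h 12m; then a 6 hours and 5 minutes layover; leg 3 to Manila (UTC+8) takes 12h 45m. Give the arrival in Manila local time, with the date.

3:25 AM on Dec 26

Convert departure to UTC: 7:31 PM − 4:30 = 3:01 PM UTC on Dec 24.
Add 2 hours 5 minutes leg 1 → 5:06 PM UTC.
Add 1 hour 17 minutes layover in Anchorage → 6:23 PM UTC.
Add 6 hours 12 minutes leg 2 → 12:35 AM UTC (Dec 25).
Add 6 hours and 5 minutes layover in Marquesas → 6:40 AM UTC.
Add 12 hours and 45 minutes leg 3 → 7:25 PM UTC.
Manila is UTC+8:00, so local arrival = 7:25 PM + 8:00 = 3:25 AM on Dec 26.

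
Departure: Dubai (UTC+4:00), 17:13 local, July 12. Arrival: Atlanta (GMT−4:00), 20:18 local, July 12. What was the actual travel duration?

Atlanta is 8:00 behind Dubai.
Clock-face elapsed time (ignoring zones) is 3 hours 5 minutes.
Actual elapsed = 3 hours 5 minutes + 8:00 = 11 hours 5 minutes.

11 hours 5 minutes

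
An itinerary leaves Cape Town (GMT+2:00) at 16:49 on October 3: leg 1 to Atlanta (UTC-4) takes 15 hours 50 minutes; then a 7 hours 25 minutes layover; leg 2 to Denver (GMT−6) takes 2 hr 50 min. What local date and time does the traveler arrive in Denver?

10:54 on October 4

Convert departure to UTC: 16:49 − 2:00 = 14:49 UTC on Oct 3.
Add 15 hours 50 minutes leg 1 → 06:39 UTC (Oct 4).
Add 7 hours and 25 minutes layover in Atlanta → 14:04 UTC.
Add 2 hours 50 minutes leg 2 → 16:54 UTC.
Denver is UTC−6:00, so local arrival = 16:54 − 6:00 = 10:54 on Oct 4.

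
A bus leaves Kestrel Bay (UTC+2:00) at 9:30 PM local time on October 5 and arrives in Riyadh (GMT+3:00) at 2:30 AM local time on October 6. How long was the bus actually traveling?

Departure in UTC: 9:30 PM − 2:00 = 7:30 PM on Oct 5.
Arrival in UTC: 2:30 AM − 3:00 = 11:30 PM on Oct 5.
Elapsed = 11:30 PM − 7:30 PM = 4 hours.

4 hours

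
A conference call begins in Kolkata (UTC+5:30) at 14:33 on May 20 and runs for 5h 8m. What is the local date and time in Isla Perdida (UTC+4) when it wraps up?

18:11 on May 20

Convert start to UTC: 14:33 − 5:30 = 09:03 UTC on May 20.
Add 5 hours 8 minutes duration → 14:11 UTC.
Isla Perdida is UTC+4:00, so local end time = 14:11 + 4:00 = 18:11 on May 20.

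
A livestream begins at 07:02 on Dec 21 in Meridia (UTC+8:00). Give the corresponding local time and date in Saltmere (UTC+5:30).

04:32 on December 21

Saltmere is 2:30 behind Meridia.
Shift by the zone difference: 07:02 − 2:30 = 04:32 on Dec 21 in Saltmere.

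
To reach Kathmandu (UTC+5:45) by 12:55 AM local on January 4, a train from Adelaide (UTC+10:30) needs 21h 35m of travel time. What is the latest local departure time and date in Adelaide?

Target arrival in UTC: 12:55 AM − 5:45 = 7:10 PM on Jan 3.
Subtract 21 hours 35 minutes → departure 9:35 PM UTC on Jan 2.
Adelaide is UTC+10:30: 9:35 PM + 10:30 = 8:05 AM on Jan 3.

8:05 AM on January 3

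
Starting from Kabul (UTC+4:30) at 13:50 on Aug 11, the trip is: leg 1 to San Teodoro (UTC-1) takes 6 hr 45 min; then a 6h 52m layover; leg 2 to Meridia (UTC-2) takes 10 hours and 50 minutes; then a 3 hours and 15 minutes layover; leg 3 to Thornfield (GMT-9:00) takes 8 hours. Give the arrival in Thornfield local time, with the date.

12:02 on August 12

Convert departure to UTC: 13:50 − 4:30 = 09:20 UTC on Aug 11.
Add 6 hours and 45 minutes leg 1 → 16:05 UTC.
Add 6 hours 52 minutes layover in San Teodoro → 22:57 UTC.
Add 10 hours and 50 minutes leg 2 → 09:47 UTC (Aug 12).
Add 3 hours and 15 minutes layover in Meridia → 13:02 UTC.
Add 8 hours leg 3 → 21:02 UTC.
Thornfield is UTC−9:00, so local arrival = 21:02 − 9:00 = 12:02 on Aug 12.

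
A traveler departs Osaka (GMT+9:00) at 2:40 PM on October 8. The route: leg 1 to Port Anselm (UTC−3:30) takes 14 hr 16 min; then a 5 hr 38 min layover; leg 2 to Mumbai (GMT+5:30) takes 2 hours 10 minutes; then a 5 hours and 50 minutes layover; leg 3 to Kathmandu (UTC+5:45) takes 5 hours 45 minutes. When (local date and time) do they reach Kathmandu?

9:04 PM on October 9

Convert departure to UTC: 2:40 PM − 9:00 = 5:40 AM UTC on Oct 8.
Add 14 hours 16 minutes leg 1 → 7:56 PM UTC.
Add 5 hours and 38 minutes layover in Port Anselm → 1:34 AM UTC (Oct 9).
Add 2 hours 10 minutes leg 2 → 3:44 AM UTC.
Add 5 hours and 50 minutes layover in Mumbai → 9:34 AM UTC.
Add 5 hours and 45 minutes leg 3 → 3:19 PM UTC.
Kathmandu is UTC+5:45, so local arrival = 3:19 PM + 5:45 = 9:04 PM on Oct 9.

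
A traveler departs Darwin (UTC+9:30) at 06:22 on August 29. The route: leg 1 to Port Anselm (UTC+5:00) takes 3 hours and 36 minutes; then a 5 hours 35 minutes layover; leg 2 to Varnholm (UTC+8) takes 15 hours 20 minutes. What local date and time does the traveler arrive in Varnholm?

Convert departure to UTC: 06:22 − 9:30 = 20:52 UTC on Aug 28.
Add 3 hours 36 minutes leg 1 → 00:28 UTC (Aug 29).
Add 5 hours 35 minutes layover in Port Anselm → 06:03 UTC.
Add 15 hours and 20 minutes leg 2 → 21:23 UTC.
Varnholm is UTC+8:00, so local arrival = 21:23 + 8:00 = 05:23 on Aug 30.

05:23 on August 30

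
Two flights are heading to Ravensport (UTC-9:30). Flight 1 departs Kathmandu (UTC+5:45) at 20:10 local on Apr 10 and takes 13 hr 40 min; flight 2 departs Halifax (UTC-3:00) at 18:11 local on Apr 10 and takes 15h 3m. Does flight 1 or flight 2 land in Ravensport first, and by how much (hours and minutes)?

the first, by 8 hours 9 minutes

Flight 1 in UTC: 20:10 − 5:45 = 14:25 on Apr 10.
+13 hours 40 minutes → arrive 04:05 UTC on Apr 11.
Flight 2 in UTC: 18:11 + 3:00 = 21:11 on Apr 10.
+15 hours and 3 minutes → arrive 12:14 UTC on Apr 11.
Flight 1 lands earlier by 8 hours 9 minutes.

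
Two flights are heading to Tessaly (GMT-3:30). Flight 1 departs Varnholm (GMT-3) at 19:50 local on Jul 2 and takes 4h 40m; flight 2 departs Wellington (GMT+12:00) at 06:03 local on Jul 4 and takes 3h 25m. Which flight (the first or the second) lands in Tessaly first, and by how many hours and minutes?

Flight 1 in UTC: 19:50 + 3:00 = 22:50 on Jul 2.
+4 hours 40 minutes → arrive 03:30 UTC on Jul 3.
Flight 2 in UTC: 06:03 − 12:00 = 18:03 on Jul 3.
+3 hours and 25 minutes → arrive 21:28 UTC on Jul 3.
Flight 1 lands earlier by 17 hours 58 minutes.

the first, by 17 hours 58 minutes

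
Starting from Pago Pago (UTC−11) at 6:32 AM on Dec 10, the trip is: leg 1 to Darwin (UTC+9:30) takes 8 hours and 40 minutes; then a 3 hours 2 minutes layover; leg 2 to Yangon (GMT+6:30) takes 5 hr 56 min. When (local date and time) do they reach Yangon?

5:40 PM on December 11

Convert departure to UTC: 6:32 AM + 11:00 = 5:32 PM UTC on Dec 10.
Add 8 hours and 40 minutes leg 1 → 2:12 AM UTC (Dec 11).
Add 3 hours 2 minutes layover in Darwin → 5:14 AM UTC.
Add 5 hours 56 minutes leg 2 → 11:10 AM UTC.
Yangon is UTC+6:30, so local arrival = 11:10 AM + 6:30 = 5:40 PM on Dec 11.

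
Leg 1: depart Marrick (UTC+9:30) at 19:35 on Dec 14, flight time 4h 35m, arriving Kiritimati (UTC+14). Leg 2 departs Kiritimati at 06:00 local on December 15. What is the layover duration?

1 hour 20 minutes

Convert departure to UTC: 19:35 − 9:30 = 10:05 UTC on Dec 14.
Add 4 hours and 35 minutes flight time → 14:40 UTC.
Kiritimati is UTC+14:00, so local arrival = 14:40 + 14:00 = 04:40 on Dec 15.
Layover = 06:00 − 04:40 = 1 hour 20 minutes.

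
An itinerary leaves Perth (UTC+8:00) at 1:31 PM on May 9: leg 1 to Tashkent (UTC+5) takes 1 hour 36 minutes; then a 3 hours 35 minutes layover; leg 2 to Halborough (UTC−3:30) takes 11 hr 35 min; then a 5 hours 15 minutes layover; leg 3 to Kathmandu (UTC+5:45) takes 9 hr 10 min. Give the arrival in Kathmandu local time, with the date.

6:27 PM on May 10

Convert departure to UTC: 1:31 PM − 8:00 = 5:31 AM UTC on May 9.
Add 1 hour 36 minutes leg 1 → 7:07 AM UTC.
Add 3 hours 35 minutes layover in Tashkent → 10:42 AM UTC.
Add 11 hours and 35 minutes leg 2 → 10:17 PM UTC.
Add 5 hours and 15 minutes layover in Halborough → 3:32 AM UTC (May 10).
Add 9 hours 10 minutes leg 3 → 12:42 PM UTC.
Kathmandu is UTC+5:45, so local arrival = 12:42 PM + 5:45 = 6:27 PM on May 10.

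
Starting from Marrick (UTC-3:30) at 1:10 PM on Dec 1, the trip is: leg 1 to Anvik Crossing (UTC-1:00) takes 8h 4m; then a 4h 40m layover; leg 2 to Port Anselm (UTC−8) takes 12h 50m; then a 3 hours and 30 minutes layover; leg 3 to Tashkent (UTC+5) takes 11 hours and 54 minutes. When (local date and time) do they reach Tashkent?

2:38 PM on December 3

Convert departure to UTC: 1:10 PM + 3:30 = 4:40 PM UTC on Dec 1.
Add 8 hours and 4 minutes leg 1 → 12:44 AM UTC (Dec 2).
Add 4 hours 40 minutes layover in Anvik Crossing → 5:24 AM UTC.
Add 12 hours and 50 minutes leg 2 → 6:14 PM UTC.
Add 3 hours 30 minutes layover in Port Anselm → 9:44 PM UTC.
Add 11 hours 54 minutes leg 3 → 9:38 AM UTC (Dec 3).
Tashkent is UTC+5:00, so local arrival = 9:38 AM + 5:00 = 2:38 PM on Dec 3.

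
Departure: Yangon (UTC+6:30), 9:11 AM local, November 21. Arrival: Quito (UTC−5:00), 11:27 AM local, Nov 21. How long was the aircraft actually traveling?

13 hours 46 minutes

Departure in UTC: 9:11 AM − 6:30 = 2:41 AM on Nov 21.
Arrival in UTC: 11:27 AM + 5:00 = 4:27 PM on Nov 21.
Elapsed = 4:27 PM − 2:41 AM = 13 hours 46 minutes.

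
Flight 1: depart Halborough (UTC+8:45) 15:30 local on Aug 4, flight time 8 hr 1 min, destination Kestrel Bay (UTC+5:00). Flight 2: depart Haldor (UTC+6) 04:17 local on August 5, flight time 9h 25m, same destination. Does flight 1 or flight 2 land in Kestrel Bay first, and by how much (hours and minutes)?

Flight 1 in UTC: 15:30 − 8:45 = 06:45 on Aug 4.
+8 hours and 1 minute → arrive 14:46 UTC on Aug 4.
Flight 2 in UTC: 04:17 − 6:00 = 22:17 on Aug 4.
+9 hours and 25 minutes → arrive 07:42 UTC on Aug 5.
Flight 1 lands earlier by 16 hours 56 minutes.

the first, by 16 hours 56 minutes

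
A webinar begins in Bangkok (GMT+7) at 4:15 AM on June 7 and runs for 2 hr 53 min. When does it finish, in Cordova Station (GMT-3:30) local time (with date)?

Convert start to UTC: 4:15 AM − 7:00 = 9:15 PM UTC on Jun 6.
Add 2 hours 53 minutes duration → 12:08 AM UTC (Jun 7).
Cordova Station is UTC−3:30, so local end time = 12:08 AM − 3:30 = 8:38 PM on Jun 6.

8:38 PM on June 6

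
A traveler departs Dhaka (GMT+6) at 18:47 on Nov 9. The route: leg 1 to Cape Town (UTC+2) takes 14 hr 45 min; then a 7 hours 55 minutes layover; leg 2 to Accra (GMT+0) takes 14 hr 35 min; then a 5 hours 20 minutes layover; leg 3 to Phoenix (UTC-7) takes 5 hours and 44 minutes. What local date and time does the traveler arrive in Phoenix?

06:06 on Nov 11

Convert departure to UTC: 18:47 − 6:00 = 12:47 UTC on Nov 9.
Add 14 hours and 45 minutes leg 1 → 03:32 UTC (Nov 10).
Add 7 hours and 55 minutes layover in Cape Town → 11:27 UTC.
Add 14 hours and 35 minutes leg 2 → 02:02 UTC (Nov 11).
Add 5 hours 20 minutes layover in Accra → 07:22 UTC.
Add 5 hours and 44 minutes leg 3 → 13:06 UTC.
Phoenix is UTC−7:00, so local arrival = 13:06 − 7:00 = 06:06 on Nov 11.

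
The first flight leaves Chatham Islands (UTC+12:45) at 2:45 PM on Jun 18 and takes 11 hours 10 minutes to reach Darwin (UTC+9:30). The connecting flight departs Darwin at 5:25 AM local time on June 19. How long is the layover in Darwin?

6 hours 45 minutes

Convert departure to UTC: 2:45 PM − 12:45 = 2:00 AM UTC on Jun 18.
Add 11 hours and 10 minutes flight time → 1:10 PM UTC.
Darwin is UTC+9:30, so local arrival = 1:10 PM + 9:30 = 10:40 PM on Jun 18.
Layover = 5:25 AM − 10:40 PM (+1 day) = 6 hours 45 minutes.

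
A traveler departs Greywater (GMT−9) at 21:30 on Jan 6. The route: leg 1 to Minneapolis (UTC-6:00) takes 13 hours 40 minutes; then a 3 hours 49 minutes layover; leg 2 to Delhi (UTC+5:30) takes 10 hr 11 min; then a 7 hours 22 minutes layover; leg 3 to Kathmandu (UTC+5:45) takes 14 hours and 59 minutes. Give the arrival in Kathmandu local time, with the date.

14:16 on Jan 9

Convert departure to UTC: 21:30 + 9:00 = 06:30 UTC on Jan 7.
Add 13 hours and 40 minutes leg 1 → 20:10 UTC.
Add 3 hours and 49 minutes layover in Minneapolis → 23:59 UTC.
Add 10 hours and 11 minutes leg 2 → 10:10 UTC (Jan 8).
Add 7 hours 22 minutes layover in Delhi → 17:32 UTC.
Add 14 hours and 59 minutes leg 3 → 08:31 UTC (Jan 9).
Kathmandu is UTC+5:45, so local arrival = 08:31 + 5:45 = 14:16 on Jan 9.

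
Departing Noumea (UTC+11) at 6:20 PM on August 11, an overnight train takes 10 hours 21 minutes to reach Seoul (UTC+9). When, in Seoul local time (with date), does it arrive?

Convert departure to UTC: 6:20 PM − 11:00 = 7:20 AM UTC on Aug 11.
Add 10 hours and 21 minutes travel time → 5:41 PM UTC.
Seoul is UTC+9:00, so local arrival = 5:41 PM + 9:00 = 2:41 AM on Aug 12.

2:41 AM on August 12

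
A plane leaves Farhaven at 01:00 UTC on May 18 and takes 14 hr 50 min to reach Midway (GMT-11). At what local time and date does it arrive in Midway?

Departure is given in UTC: 01:00 on May 18.
Add 14 hours 50 minutes → 15:50 UTC.
Midway is UTC−11:00: 15:50 − 11:00 = 04:50 on May 18.

04:50 on May 18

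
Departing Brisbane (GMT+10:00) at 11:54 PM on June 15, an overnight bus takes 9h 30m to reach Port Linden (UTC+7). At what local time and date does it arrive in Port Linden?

Convert departure to UTC: 11:54 PM − 10:00 = 1:54 PM UTC on Jun 15.
Add 9 hours and 30 minutes travel time → 11:24 PM UTC.
Port Linden is UTC+7:00, so local arrival = 11:24 PM + 7:00 = 6:24 AM on Jun 16.

6:24 AM on Jun 16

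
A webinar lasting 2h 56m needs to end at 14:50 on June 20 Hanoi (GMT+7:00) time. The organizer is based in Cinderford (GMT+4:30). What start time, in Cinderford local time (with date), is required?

09:24 on Jun 20

Target end time in UTC: 14:50 − 7:00 = 07:50 on Jun 20.
Subtract 2 hours and 56 minutes → start 04:54 UTC on Jun 20.
Cinderford is UTC+4:30: 04:54 + 4:30 = 09:24 on Jun 20.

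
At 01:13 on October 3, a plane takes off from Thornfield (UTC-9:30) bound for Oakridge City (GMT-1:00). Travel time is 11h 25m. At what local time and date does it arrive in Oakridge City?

21:08 on October 3

Convert departure to UTC: 01:13 + 9:30 = 10:43 UTC on Oct 3.
Add 11 hours 25 minutes travel time → 22:08 UTC.
Oakridge City is UTC−1:00, so local arrival = 22:08 − 1:00 = 21:08 on Oct 3.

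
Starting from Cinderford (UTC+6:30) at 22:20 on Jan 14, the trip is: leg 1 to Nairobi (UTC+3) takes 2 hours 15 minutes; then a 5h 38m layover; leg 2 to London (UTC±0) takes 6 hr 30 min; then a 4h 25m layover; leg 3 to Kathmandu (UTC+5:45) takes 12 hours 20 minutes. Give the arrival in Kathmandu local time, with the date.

04:43 on January 16

Convert departure to UTC: 22:20 − 6:30 = 15:50 UTC on Jan 14.
Add 2 hours and 15 minutes leg 1 → 18:05 UTC.
Add 5 hours 38 minutes layover in Nairobi → 23:43 UTC.
Add 6 hours 30 minutes leg 2 → 06:13 UTC (Jan 15).
Add 4 hours and 25 minutes layover in London → 10:38 UTC.
Add 12 hours 20 minutes leg 3 → 22:58 UTC.
Kathmandu is UTC+5:45, so local arrival = 22:58 + 5:45 = 04:43 on Jan 16.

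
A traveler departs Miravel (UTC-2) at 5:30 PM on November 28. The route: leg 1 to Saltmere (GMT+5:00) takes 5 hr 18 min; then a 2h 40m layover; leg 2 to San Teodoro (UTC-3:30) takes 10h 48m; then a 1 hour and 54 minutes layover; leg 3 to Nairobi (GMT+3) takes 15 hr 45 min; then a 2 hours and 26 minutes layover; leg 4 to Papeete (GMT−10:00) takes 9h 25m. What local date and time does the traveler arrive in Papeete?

Convert departure to UTC: 5:30 PM + 2:00 = 7:30 PM UTC on Nov 28.
Add 5 hours 18 minutes leg 1 → 12:48 AM UTC (Nov 29).
Add 2 hours and 40 minutes layover in Saltmere → 3:28 AM UTC.
Add 10 hours 48 minutes leg 2 → 2:16 PM UTC.
Add 1 hour and 54 minutes layover in San Teodoro → 4:10 PM UTC.
Add 15 hours and 45 minutes leg 3 → 7:55 AM UTC (Nov 30).
Add 2 hours and 26 minutes layover in Nairobi → 10:21 AM UTC.
Add 9 hours and 25 minutes leg 4 → 7:46 PM UTC.
Papeete is UTC−10:00, so local arrival = 7:46 PM − 10:00 = 9:46 AM on Nov 30.

9:46 AM on November 30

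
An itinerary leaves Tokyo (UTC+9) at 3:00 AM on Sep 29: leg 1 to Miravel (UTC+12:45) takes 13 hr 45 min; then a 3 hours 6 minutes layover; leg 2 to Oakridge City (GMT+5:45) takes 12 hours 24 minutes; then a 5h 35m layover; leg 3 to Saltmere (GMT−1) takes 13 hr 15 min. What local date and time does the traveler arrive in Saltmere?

Convert departure to UTC: 3:00 AM − 9:00 = 6:00 PM UTC on Sep 28.
Add 13 hours 45 minutes leg 1 → 7:45 AM UTC (Sep 29).
Add 3 hours and 6 minutes layover in Miravel → 10:51 AM UTC.
Add 12 hours 24 minutes leg 2 → 11:15 PM UTC.
Add 5 hours 35 minutes layover in Oakridge City → 4:50 AM UTC (Sep 30).
Add 13 hours 15 minutes leg 3 → 6:05 PM UTC.
Saltmere is UTC−1:00, so local arrival = 6:05 PM − 1:00 = 5:05 PM on Sep 30.

5:05 PM on Sep 30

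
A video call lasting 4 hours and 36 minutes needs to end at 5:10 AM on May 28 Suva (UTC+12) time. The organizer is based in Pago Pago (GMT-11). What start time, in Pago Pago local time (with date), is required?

1:34 AM on May 27

Target end time in UTC: 5:10 AM − 12:00 = 5:10 PM on May 27.
Subtract 4 hours 36 minutes → start 12:34 PM UTC on May 27.
Pago Pago is UTC−11:00: 12:34 PM − 11:00 = 1:34 AM on May 27.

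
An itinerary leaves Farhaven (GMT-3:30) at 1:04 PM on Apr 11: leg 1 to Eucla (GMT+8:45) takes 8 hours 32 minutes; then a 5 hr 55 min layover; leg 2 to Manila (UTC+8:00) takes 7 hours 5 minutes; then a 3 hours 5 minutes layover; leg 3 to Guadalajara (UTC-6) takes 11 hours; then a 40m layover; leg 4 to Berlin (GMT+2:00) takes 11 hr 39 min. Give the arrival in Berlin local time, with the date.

Convert departure to UTC: 1:04 PM + 3:30 = 4:34 PM UTC on Apr 11.
Add 8 hours and 32 minutes leg 1 → 1:06 AM UTC (Apr 12).
Add 5 hours and 55 minutes layover in Eucla → 7:01 AM UTC.
Add 7 hours and 5 minutes leg 2 → 2:06 PM UTC.
Add 3 hours 5 minutes layover in Manila → 5:11 PM UTC.
Add 11 hours leg 3 → 4:11 AM UTC (Apr 13).
Add 40 minutes layover in Guadalajara → 4:51 AM UTC.
Add 11 hours 39 minutes leg 4 → 4:30 PM UTC.
Berlin is UTC+2:00, so local arrival = 4:30 PM + 2:00 = 6:30 PM on Apr 13.

6:30 PM on April 13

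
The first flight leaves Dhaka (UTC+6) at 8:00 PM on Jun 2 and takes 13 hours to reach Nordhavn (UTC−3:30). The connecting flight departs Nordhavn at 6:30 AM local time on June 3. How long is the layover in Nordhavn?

Convert departure to UTC: 8:00 PM − 6:00 = 2:00 PM UTC on Jun 2.
Add 13 hours flight time → 3:00 AM UTC (Jun 3).
Nordhavn is UTC−3:30, so local arrival = 3:00 AM − 3:30 = 11:30 PM on Jun 2.
Layover = 6:30 AM − 11:30 PM (+1 day) = 7 hours.

7 hours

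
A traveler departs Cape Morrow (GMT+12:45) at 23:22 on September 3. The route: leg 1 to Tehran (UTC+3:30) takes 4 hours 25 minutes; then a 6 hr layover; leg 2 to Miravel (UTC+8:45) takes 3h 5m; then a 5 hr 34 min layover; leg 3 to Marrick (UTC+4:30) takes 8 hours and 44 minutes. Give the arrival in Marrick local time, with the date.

Convert departure to UTC: 23:22 − 12:45 = 10:37 UTC on Sep 3.
Add 4 hours 25 minutes leg 1 → 15:02 UTC.
Add 6 hours layover in Tehran → 21:02 UTC.
Add 3 hours and 5 minutes leg 2 → 00:07 UTC (Sep 4).
Add 5 hours and 34 minutes layover in Miravel → 05:41 UTC.
Add 8 hours 44 minutes leg 3 → 14:25 UTC.
Marrick is UTC+4:30, so local arrival = 14:25 + 4:30 = 18:55 on Sep 4.

18:55 on September 4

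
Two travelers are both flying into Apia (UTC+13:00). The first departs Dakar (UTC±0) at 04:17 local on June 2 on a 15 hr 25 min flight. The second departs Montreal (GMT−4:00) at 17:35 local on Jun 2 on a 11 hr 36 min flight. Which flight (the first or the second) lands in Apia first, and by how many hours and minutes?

the first, by 13 hours 29 minutes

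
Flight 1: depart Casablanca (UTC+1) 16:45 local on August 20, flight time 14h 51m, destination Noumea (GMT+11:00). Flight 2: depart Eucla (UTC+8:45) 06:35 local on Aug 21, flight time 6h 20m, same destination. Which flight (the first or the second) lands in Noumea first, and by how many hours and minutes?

the second, by 2 hours 26 minutes

Flight 1 in UTC: 16:45 − 1:00 = 15:45 on Aug 20.
+14 hours 51 minutes → arrive 06:36 UTC on Aug 21.
Flight 2 in UTC: 06:35 − 8:45 = 21:50 on Aug 20.
+6 hours 20 minutes → arrive 04:10 UTC on Aug 21.
Flight 2 lands earlier by 2 hours 26 minutes.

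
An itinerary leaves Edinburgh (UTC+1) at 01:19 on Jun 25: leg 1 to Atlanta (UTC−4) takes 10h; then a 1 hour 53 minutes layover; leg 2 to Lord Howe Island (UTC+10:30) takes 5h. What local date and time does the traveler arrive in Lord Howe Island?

03:42 on Jun 26

Convert departure to UTC: 01:19 − 1:00 = 00:19 UTC on Jun 25.
Add 10 hours leg 1 → 10:19 UTC.
Add 1 hour and 53 minutes layover in Atlanta → 12:12 UTC.
Add 5 hours leg 2 → 17:12 UTC.
Lord Howe Island is UTC+10:30, so local arrival = 17:12 + 10:30 = 03:42 on Jun 26.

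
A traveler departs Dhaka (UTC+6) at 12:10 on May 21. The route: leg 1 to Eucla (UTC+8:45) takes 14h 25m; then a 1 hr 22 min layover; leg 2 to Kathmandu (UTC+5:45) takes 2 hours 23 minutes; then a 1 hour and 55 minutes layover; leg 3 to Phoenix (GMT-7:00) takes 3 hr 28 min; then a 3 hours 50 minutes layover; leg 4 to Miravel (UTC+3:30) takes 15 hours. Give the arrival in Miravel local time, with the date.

04:03 on May 23

Convert departure to UTC: 12:10 − 6:00 = 06:10 UTC on May 21.
Add 14 hours and 25 minutes leg 1 → 20:35 UTC.
Add 1 hour 22 minutes layover in Eucla → 21:57 UTC.
Add 2 hours and 23 minutes leg 2 → 00:20 UTC (May 22).
Add 1 hour 55 minutes layover in Kathmandu → 02:15 UTC.
Add 3 hours 28 minutes leg 3 → 05:43 UTC.
Add 3 hours and 50 minutes layover in Phoenix → 09:33 UTC.
Add 15 hours leg 4 → 00:33 UTC (May 23).
Miravel is UTC+3:30, so local arrival = 00:33 + 3:30 = 04:03 on May 23.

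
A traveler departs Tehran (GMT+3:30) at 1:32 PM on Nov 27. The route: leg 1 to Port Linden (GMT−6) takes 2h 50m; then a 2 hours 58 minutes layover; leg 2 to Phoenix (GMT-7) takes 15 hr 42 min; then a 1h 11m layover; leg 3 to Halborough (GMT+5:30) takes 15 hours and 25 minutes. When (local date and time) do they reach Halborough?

5:38 AM on November 29

Convert departure to UTC: 1:32 PM − 3:30 = 10:02 AM UTC on Nov 27.
Add 2 hours and 50 minutes leg 1 → 12:52 PM UTC.
Add 2 hours 58 minutes layover in Port Linden → 3:50 PM UTC.
Add 15 hours and 42 minutes leg 2 → 7:32 AM UTC (Nov 28).
Add 1 hour and 11 minutes layover in Phoenix → 8:43 AM UTC.
Add 15 hours 25 minutes leg 3 → 12:08 AM UTC (Nov 29).
Halborough is UTC+5:30, so local arrival = 12:08 AM + 5:30 = 5:38 AM on Nov 29.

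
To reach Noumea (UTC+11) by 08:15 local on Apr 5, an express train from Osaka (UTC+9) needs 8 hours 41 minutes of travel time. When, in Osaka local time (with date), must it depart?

Target arrival in UTC: 08:15 − 11:00 = 21:15 on Apr 4.
Subtract 8 hours 41 minutes → departure 12:34 UTC on Apr 4.
Osaka is UTC+9:00: 12:34 + 9:00 = 21:34 on Apr 4.

21:34 on April 4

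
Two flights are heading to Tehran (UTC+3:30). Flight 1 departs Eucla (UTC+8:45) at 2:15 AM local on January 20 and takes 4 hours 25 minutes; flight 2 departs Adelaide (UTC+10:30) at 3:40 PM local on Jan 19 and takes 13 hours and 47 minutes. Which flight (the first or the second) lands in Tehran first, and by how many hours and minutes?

the second, by 2 hours 58 minutes

Flight 1 in UTC: 2:15 AM − 8:45 = 5:30 PM on Jan 19.
+4 hours 25 minutes → arrive 9:55 PM UTC on Jan 19.
Flight 2 in UTC: 3:40 PM − 10:30 = 5:10 AM on Jan 19.
+13 hours 47 minutes → arrive 6:57 PM UTC on Jan 19.
Flight 2 lands earlier by 2 hours 58 minutes.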